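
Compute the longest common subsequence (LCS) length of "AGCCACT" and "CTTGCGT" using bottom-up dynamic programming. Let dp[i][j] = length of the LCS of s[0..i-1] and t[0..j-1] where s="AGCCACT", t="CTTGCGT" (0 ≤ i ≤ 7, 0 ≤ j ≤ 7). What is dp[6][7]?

2

   ''  C  T  T  G  C  G  T
''  0  0  0  0  0  0  0  0
 A  0  0  0  0  0  0  0  0
 G  0  0  0  0  1  1  1  1
 C  0  1  1  1  1  2  2  2
 C  0  1  1  1  1  2  2  2
 A  0  1  1  1  1  2  2  2
 C  0  1  1  1  1  2  2  2
 T  0  1  2  2  2  2  2  3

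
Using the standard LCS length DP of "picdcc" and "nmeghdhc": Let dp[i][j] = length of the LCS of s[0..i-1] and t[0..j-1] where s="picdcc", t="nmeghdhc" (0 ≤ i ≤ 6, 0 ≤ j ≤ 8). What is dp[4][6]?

   ''  n  m  e  g  h  d  h  c
''  0  0  0  0  0  0  0  0  0
 p  0  0  0  0  0  0  0  0  0
 i  0  0  0  0  0  0  0  0  0
 c  0  0  0  0  0  0  0  0  1
 d  0  0  0  0  0  0  1  1  1
 c  0  0  0  0  0  0  1  1  2
 c  0  0  0  0  0  0  1  1  2

1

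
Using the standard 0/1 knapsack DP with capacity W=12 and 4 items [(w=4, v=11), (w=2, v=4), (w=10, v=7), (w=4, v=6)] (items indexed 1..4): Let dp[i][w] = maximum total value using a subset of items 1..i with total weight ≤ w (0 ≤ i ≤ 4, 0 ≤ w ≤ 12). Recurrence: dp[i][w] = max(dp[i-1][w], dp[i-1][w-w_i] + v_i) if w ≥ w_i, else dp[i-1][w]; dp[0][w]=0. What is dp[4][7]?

i\w   0   1   2   3   4   5   6   7   8   9  10  11  12
  0   0   0   0   0   0   0   0   0   0   0   0   0   0
  1   0   0   0   0  11  11  11  11  11  11  11  11  11
  2   0   0   4   4  11  11  15  15  15  15  15  15  15
  3   0   0   4   4  11  11  15  15  15  15  15  15  15
  4   0   0   4   4  11  11  15  15  17  17  21  21  21

15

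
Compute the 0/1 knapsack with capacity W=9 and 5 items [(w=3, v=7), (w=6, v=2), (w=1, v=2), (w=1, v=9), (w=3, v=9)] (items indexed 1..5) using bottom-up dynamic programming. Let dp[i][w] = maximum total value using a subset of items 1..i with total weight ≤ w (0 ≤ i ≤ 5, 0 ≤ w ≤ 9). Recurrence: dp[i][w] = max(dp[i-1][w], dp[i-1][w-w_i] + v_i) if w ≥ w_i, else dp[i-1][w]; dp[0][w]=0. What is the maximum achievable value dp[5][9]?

27

i\w   0   1   2   3   4   5   6   7   8   9
  0   0   0   0   0   0   0   0   0   0   0
  1   0   0   0   7   7   7   7   7   7   7
  2   0   0   0   7   7   7   7   7   7   9
  3   0   2   2   7   9   9   9   9   9   9
  4   0   9  11  11  16  18  18  18  18  18
  5   0   9  11  11  18  20  20  25  27  27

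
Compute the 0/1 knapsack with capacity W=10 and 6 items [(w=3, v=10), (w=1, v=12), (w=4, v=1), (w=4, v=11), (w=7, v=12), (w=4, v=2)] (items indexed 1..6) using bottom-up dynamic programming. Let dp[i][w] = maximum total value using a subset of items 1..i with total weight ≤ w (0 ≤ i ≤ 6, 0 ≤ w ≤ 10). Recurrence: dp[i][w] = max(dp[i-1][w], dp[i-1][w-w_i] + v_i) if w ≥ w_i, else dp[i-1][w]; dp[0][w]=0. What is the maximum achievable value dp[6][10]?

i\w   0   1   2   3   4   5   6   7   8   9  10
  0   0   0   0   0   0   0   0   0   0   0   0
  1   0   0   0  10  10  10  10  10  10  10  10
  2   0  12  12  12  22  22  22  22  22  22  22
  3   0  12  12  12  22  22  22  22  23  23  23
  4   0  12  12  12  22  23  23  23  33  33  33
  5   0  12  12  12  22  23  23  23  33  33  33
  6   0  12  12  12  22  23  23  23  33  33  33

33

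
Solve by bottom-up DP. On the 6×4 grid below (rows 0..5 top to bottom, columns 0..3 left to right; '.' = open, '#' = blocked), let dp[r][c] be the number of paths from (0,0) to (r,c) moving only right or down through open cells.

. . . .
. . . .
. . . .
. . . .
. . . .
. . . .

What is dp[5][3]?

r\c   0   1   2   3
  0   1   1   1   1
  1   1   2   3   4
  2   1   3   6  10
  3   1   4  10  20
  4   1   5  15  35
  5   1   6  21  56

56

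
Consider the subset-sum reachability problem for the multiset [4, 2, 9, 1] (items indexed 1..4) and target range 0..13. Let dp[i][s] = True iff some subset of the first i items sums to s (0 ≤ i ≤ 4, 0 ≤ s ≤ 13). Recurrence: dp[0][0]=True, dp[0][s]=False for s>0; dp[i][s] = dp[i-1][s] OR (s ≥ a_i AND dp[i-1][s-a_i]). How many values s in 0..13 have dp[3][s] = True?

i\s   0   1   2   3   4   5   6   7   8   9  10  11  12  13
  0   T   F   F   F   F   F   F   F   F   F   F   F   F   F
  1   T   F   F   F   T   F   F   F   F   F   F   F   F   F
  2   T   F   T   F   T   F   T   F   F   F   F   F   F   F
  3   T   F   T   F   T   F   T   F   F   T   F   T   F   T
  4   T   T   T   T   T   T   T   T   F   T   T   T   T   T

7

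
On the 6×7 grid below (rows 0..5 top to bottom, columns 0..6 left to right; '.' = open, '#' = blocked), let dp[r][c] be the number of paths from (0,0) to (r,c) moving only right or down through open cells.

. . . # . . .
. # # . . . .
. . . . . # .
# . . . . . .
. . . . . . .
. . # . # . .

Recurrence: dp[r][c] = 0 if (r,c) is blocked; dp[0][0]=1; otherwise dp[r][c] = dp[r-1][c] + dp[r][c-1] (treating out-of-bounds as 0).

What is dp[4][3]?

6

r\c   0   1   2   3   4   5   6
  0   1   1   1   0   0   0   0
  1   1   0   0   0   0   0   0
  2   1   1   1   1   1   0   0
  3   0   1   2   3   4   4   4
  4   0   1   3   6  10  14  18
  5   0   1   0   6   0  14  32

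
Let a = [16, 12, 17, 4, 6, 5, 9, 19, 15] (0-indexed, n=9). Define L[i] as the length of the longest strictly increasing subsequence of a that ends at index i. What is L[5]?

   i    0    1    2    3    4    5    6    7    8
a[i]   16   12   17    4    6    5    9   19   15
L[i]    1    1    2    1    2    2    3    4    4

2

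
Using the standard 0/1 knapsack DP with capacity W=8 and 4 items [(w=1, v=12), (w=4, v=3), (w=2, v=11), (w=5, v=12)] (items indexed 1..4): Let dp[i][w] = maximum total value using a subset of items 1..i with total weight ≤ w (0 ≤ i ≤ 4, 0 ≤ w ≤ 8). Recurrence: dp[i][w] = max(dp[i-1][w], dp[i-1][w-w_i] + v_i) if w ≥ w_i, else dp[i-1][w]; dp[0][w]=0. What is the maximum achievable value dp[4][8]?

i\w   0   1   2   3   4   5   6   7   8
  0   0   0   0   0   0   0   0   0   0
  1   0  12  12  12  12  12  12  12  12
  2   0  12  12  12  12  15  15  15  15
  3   0  12  12  23  23  23  23  26  26
  4   0  12  12  23  23  23  24  26  35

35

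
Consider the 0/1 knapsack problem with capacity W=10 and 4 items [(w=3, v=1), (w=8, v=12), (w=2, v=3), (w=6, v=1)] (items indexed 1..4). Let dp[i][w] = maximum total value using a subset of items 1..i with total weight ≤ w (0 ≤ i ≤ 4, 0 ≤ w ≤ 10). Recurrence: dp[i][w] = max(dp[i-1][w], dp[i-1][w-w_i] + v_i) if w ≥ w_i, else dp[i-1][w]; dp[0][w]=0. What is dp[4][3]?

3

i\w   0   1   2   3   4   5   6   7   8   9  10
  0   0   0   0   0   0   0   0   0   0   0   0
  1   0   0   0   1   1   1   1   1   1   1   1
  2   0   0   0   1   1   1   1   1  12  12  12
  3   0   0   3   3   3   4   4   4  12  12  15
  4   0   0   3   3   3   4   4   4  12  12  15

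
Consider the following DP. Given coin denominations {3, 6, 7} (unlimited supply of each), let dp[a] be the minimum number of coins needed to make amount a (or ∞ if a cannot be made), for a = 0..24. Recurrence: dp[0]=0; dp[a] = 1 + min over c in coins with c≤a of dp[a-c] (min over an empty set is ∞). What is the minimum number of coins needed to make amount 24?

4

 a  0  1  2  3  4  5  6  7  8  9 10 11 12 13 14 15 16 17 18 19 20 21 22 23 24
dp  0  -  -  1  -  -  1  1  -  2  2  -  2  2  2  3  3  3  3  3  3  3  4  4  4
(- denotes ∞ / unreachable)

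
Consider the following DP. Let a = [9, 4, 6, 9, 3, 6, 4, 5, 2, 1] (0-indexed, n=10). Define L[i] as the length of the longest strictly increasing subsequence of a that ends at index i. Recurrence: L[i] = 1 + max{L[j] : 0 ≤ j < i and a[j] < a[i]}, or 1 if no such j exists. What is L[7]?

3

   i    0    1    2    3    4    5    6    7    8    9
a[i]    9    4    6    9    3    6    4    5    2    1
L[i]    1    1    2    3    1    2    2    3    1    1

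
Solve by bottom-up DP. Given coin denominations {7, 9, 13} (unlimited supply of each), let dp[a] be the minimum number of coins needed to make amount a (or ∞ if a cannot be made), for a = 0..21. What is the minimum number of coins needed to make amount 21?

 a  0  1  2  3  4  5  6  7  8  9 10 11 12 13 14 15 16 17 18 19 20 21
dp  0  -  -  -  -  -  -  1  -  1  -  -  -  1  2  -  2  -  2  -  2  3
(- denotes ∞ / unreachable)

3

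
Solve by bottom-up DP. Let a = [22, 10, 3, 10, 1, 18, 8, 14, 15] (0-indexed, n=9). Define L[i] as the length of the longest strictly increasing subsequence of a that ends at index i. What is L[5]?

   i    0    1    2    3    4    5    6    7    8
a[i]   22   10    3   10    1   18    8   14   15
L[i]    1    1    1    2    1    3    2    3    4

3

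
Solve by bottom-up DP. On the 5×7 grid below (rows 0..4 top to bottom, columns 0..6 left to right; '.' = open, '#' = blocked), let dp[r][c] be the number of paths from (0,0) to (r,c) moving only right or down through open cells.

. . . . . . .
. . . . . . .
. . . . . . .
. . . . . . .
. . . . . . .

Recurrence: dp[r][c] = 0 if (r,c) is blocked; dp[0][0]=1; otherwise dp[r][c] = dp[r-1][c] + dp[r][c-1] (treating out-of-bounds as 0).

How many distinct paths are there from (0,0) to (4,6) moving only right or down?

r\c   0   1   2   3   4   5   6
  0   1   1   1   1   1   1   1
  1   1   2   3   4   5   6   7
  2   1   3   6  10  15  21  28
  3   1   4  10  20  35  56  84
  4   1   5  15  35  70 126 210

210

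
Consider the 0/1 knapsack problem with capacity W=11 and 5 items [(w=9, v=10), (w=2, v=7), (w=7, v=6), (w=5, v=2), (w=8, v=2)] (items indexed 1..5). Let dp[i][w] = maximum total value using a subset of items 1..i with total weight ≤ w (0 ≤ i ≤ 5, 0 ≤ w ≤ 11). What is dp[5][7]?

i\w   0   1   2   3   4   5   6   7   8   9  10  11
  0   0   0   0   0   0   0   0   0   0   0   0   0
  1   0   0   0   0   0   0   0   0   0  10  10  10
  2   0   0   7   7   7   7   7   7   7  10  10  17
  3   0   0   7   7   7   7   7   7   7  13  13  17
  4   0   0   7   7   7   7   7   9   9  13  13  17
  5   0   0   7   7   7   7   7   9   9  13  13  17

9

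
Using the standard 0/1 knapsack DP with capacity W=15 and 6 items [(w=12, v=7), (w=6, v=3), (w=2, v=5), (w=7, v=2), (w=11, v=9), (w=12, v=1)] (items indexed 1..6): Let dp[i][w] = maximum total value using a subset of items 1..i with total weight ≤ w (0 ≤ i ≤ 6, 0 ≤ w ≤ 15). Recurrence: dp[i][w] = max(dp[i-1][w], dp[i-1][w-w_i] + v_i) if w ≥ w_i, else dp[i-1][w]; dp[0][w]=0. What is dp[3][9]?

8

i\w   0   1   2   3   4   5   6   7   8   9  10  11  12  13  14  15
  0   0   0   0   0   0   0   0   0   0   0   0   0   0   0   0   0
  1   0   0   0   0   0   0   0   0   0   0   0   0   7   7   7   7
  2   0   0   0   0   0   0   3   3   3   3   3   3   7   7   7   7
  3   0   0   5   5   5   5   5   5   8   8   8   8   8   8  12  12
  4   0   0   5   5   5   5   5   5   8   8   8   8   8   8  12  12
  5   0   0   5   5   5   5   5   5   8   8   8   9   9  14  14  14
  6   0   0   5   5   5   5   5   5   8   8   8   9   9  14  14  14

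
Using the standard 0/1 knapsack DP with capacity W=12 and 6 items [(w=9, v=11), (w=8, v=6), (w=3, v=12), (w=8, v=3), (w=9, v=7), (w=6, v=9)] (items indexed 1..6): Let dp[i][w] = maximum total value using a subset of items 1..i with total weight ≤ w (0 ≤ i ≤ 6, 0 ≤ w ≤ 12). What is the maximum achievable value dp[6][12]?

23

i\w   0   1   2   3   4   5   6   7   8   9  10  11  12
  0   0   0   0   0   0   0   0   0   0   0   0   0   0
  1   0   0   0   0   0   0   0   0   0  11  11  11  11
  2   0   0   0   0   0   0   0   0   6  11  11  11  11
  3   0   0   0  12  12  12  12  12  12  12  12  18  23
  4   0   0   0  12  12  12  12  12  12  12  12  18  23
  5   0   0   0  12  12  12  12  12  12  12  12  18  23
  6   0   0   0  12  12  12  12  12  12  21  21  21  23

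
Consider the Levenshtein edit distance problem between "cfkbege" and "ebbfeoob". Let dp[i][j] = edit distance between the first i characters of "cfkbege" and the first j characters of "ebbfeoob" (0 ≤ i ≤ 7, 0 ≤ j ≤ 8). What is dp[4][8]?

6

   ''  e  b  b  f  e  o  o  b
''  0  1  2  3  4  5  6  7  8
 c  1  1  2  3  4  5  6  7  8
 f  2  2  2  3  3  4  5  6  7
 k  3  3  3  3  4  4  5  6  7
 b  4  4  3  3  4  5  5  6  6
 e  5  4  4  4  4  4  5  6  7
 g  6  5  5  5  5  5  5  6  7
 e  7  6  6  6  6  5  6  6  7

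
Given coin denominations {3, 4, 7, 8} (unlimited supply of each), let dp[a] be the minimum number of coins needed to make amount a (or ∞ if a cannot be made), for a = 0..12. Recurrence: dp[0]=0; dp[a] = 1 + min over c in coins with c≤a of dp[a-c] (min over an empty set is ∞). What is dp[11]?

 a  0  1  2  3  4  5  6  7  8  9 10 11 12
dp  0  -  -  1  1  -  2  1  1  3  2  2  2
(- denotes ∞ / unreachable)

2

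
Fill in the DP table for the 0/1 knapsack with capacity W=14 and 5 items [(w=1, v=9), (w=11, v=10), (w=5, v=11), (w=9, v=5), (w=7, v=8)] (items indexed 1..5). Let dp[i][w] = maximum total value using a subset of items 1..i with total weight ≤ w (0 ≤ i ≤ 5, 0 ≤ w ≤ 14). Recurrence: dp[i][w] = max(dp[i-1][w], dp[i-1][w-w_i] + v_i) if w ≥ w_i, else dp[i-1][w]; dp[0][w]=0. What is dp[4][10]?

i\w   0   1   2   3   4   5   6   7   8   9  10  11  12  13  14
  0   0   0   0   0   0   0   0   0   0   0   0   0   0   0   0
  1   0   9   9   9   9   9   9   9   9   9   9   9   9   9   9
  2   0   9   9   9   9   9   9   9   9   9   9  10  19  19  19
  3   0   9   9   9   9  11  20  20  20  20  20  20  20  20  20
  4   0   9   9   9   9  11  20  20  20  20  20  20  20  20  20
  5   0   9   9   9   9  11  20  20  20  20  20  20  20  28  28

20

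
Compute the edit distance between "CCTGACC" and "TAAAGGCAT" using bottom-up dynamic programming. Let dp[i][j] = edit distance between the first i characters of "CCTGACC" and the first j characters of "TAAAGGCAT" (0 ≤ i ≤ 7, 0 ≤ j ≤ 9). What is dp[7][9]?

   ''  T  A  A  A  G  G  C  A  T
''  0  1  2  3  4  5  6  7  8  9
 C  1  1  2  3  4  5  6  6  7  8
 C  2  2  2  3  4  5  6  6  7  8
 T  3  2  3  3  4  5  6  7  7  7
 G  4  3  3  4  4  4  5  6  7  8
 A  5  4  3  3  4  5  5  6  6  7
 C  6  5  4  4  4  5  6  5  6  7
 C  7  6  5  5  5  5  6  6  6  7

7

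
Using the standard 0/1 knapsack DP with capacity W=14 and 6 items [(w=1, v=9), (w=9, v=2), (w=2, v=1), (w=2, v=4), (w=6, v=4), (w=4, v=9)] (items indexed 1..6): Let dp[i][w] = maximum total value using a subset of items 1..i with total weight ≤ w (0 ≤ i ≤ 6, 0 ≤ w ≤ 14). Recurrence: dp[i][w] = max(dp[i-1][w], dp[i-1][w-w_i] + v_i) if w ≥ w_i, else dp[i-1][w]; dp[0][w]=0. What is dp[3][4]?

i\w   0   1   2   3   4   5   6   7   8   9  10  11  12  13  14
  0   0   0   0   0   0   0   0   0   0   0   0   0   0   0   0
  1   0   9   9   9   9   9   9   9   9   9   9   9   9   9   9
  2   0   9   9   9   9   9   9   9   9   9  11  11  11  11  11
  3   0   9   9  10  10  10  10  10  10  10  11  11  12  12  12
  4   0   9   9  13  13  14  14  14  14  14  14  14  15  15  16
  5   0   9   9  13  13  14  14  14  14  17  17  18  18  18  18
  6   0   9   9  13  13  18  18  22  22  23  23  23  23  26  26

10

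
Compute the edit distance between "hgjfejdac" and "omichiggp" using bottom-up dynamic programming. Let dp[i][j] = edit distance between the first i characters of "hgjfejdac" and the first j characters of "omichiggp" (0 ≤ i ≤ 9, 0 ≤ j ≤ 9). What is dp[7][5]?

7

   ''  o  m  i  c  h  i  g  g  p
''  0  1  2  3  4  5  6  7  8  9
 h  1  1  2  3  4  4  5  6  7  8
 g  2  2  2  3  4  5  5  5  6  7
 j  3  3  3  3  4  5  6  6  6  7
 f  4  4  4  4  4  5  6  7  7  7
 e  5  5  5  5  5  5  6  7  8  8
 j  6  6  6  6  6  6  6  7  8  9
 d  7  7  7  7  7  7  7  7  8  9
 a  8  8  8  8  8  8  8  8  8  9
 c  9  9  9  9  8  9  9  9  9  9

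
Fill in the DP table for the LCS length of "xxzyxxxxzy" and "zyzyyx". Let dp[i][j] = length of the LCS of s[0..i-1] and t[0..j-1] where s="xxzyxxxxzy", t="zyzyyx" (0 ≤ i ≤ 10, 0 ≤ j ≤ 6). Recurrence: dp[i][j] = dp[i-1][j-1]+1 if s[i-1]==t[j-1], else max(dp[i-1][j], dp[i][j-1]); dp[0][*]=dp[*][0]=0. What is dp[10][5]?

4

   ''  z  y  z  y  y  x
''  0  0  0  0  0  0  0
 x  0  0  0  0  0  0  1
 x  0  0  0  0  0  0  1
 z  0  1  1  1  1  1  1
 y  0  1  2  2  2  2  2
 x  0  1  2  2  2  2  3
 x  0  1  2  2  2  2  3
 x  0  1  2  2  2  2  3
 x  0  1  2  2  2  2  3
 z  0  1  2  3  3  3  3
 y  0  1  2  3  4  4  4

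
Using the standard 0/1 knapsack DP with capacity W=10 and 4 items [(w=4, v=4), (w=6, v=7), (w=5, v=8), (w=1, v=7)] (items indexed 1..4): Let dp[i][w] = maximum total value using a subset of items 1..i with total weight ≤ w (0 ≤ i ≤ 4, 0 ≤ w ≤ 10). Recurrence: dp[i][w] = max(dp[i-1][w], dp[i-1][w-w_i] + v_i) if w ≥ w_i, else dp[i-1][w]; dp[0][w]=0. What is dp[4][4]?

7

i\w   0   1   2   3   4   5   6   7   8   9  10
  0   0   0   0   0   0   0   0   0   0   0   0
  1   0   0   0   0   4   4   4   4   4   4   4
  2   0   0   0   0   4   4   7   7   7   7  11
  3   0   0   0   0   4   8   8   8   8  12  12
  4   0   7   7   7   7  11  15  15  15  15  19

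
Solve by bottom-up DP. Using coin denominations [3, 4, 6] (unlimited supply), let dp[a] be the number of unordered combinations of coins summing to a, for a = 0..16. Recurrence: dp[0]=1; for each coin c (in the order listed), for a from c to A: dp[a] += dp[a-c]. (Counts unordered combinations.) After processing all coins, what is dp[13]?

2

after  coin     0     1     2     3     4     5     6     7     8     9    10    11    12    13    14    15    16
          3     1     0     0     1     0     0     1     0     0     1     0     0     1     0     0     1     0
          4     1     0     0     1     1     0     1     1     1     1     1     1     2     1     1     2     2
          6     1     0     0     1     1     0     2     1     1     2     2     1     4     2     2     4     4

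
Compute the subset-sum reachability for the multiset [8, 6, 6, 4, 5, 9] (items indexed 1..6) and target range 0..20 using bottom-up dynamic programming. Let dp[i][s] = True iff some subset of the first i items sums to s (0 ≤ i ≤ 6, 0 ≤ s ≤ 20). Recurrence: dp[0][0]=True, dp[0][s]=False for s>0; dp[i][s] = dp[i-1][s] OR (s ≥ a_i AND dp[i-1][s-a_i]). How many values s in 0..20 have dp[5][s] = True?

17

i\s   0   1   2   3   4   5   6   7   8   9  10  11  12  13  14  15  16  17  18  19  20
  0   T   F   F   F   F   F   F   F   F   F   F   F   F   F   F   F   F   F   F   F   F
  1   T   F   F   F   F   F   F   F   T   F   F   F   F   F   F   F   F   F   F   F   F
  2   T   F   F   F   F   F   T   F   T   F   F   F   F   F   T   F   F   F   F   F   F
  3   T   F   F   F   F   F   T   F   T   F   F   F   T   F   T   F   F   F   F   F   T
  4   T   F   F   F   T   F   T   F   T   F   T   F   T   F   T   F   T   F   T   F   T
  5   T   F   F   F   T   T   T   F   T   T   T   T   T   T   T   T   T   T   T   T   T
  6   T   F   F   F   T   T   T   F   T   T   T   T   T   T   T   T   T   T   T   T   T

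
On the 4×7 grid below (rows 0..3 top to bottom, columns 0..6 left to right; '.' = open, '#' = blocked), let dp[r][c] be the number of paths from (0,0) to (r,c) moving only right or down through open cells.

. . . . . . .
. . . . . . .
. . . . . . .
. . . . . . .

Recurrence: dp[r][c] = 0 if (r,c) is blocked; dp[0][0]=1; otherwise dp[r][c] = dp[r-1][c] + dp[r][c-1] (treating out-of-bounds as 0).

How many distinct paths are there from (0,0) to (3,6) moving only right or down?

84

r\c   0   1   2   3   4   5   6
  0   1   1   1   1   1   1   1
  1   1   2   3   4   5   6   7
  2   1   3   6  10  15  21  28
  3   1   4  10  20  35  56  84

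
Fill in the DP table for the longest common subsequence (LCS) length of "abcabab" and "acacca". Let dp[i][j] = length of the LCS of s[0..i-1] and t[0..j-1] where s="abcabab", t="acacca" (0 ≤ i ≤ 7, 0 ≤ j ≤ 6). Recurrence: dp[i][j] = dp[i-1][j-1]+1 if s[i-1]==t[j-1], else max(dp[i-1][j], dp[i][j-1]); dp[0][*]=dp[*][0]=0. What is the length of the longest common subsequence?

   ''  a  c  a  c  c  a
''  0  0  0  0  0  0  0
 a  0  1  1  1  1  1  1
 b  0  1  1  1  1  1  1
 c  0  1  2  2  2  2  2
 a  0  1  2  3  3  3  3
 b  0  1  2  3  3  3  3
 a  0  1  2  3  3  3  4
 b  0  1  2  3  3  3  4

4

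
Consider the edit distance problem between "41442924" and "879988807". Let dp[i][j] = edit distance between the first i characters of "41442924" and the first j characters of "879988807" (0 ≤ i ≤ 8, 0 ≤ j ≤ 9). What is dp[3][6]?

   ''  8  7  9  9  8  8  8  0  7
''  0  1  2  3  4  5  6  7  8  9
 4  1  1  2  3  4  5  6  7  8  9
 1  2  2  2  3  4  5  6  7  8  9
 4  3  3  3  3  4  5  6  7  8  9
 4  4  4  4  4  4  5  6  7  8  9
 2  5  5  5  5  5  5  6  7  8  9
 9  6  6  6  5  5  6  6  7  8  9
 2  7  7  7  6  6  6  7  7  8  9
 4  8  8  8  7  7  7  7  8  8  9

6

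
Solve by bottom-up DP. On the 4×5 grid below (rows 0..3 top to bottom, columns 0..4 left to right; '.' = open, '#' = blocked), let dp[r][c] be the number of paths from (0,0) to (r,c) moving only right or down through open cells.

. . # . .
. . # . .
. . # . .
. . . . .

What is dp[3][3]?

4

r\c   0   1   2   3   4
  0   1   1   0   0   0
  1   1   2   0   0   0
  2   1   3   0   0   0
  3   1   4   4   4   4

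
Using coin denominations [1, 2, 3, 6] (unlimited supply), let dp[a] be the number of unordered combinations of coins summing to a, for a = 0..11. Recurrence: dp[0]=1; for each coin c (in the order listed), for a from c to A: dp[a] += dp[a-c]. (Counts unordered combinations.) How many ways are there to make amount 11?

after  coin     0     1     2     3     4     5     6     7     8     9    10    11
          1     1     1     1     1     1     1     1     1     1     1     1     1
          2     1     1     2     2     3     3     4     4     5     5     6     6
          3     1     1     2     3     4     5     7     8    10    12    14    16
          6     1     1     2     3     4     5     8     9    12    15    18    21

21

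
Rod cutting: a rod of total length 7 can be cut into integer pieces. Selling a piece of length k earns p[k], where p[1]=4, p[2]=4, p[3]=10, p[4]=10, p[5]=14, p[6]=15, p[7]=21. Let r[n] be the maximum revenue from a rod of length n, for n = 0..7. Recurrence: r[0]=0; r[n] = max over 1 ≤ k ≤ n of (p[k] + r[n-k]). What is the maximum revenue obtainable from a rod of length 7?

   n    0    1    2    3    4    5    6    7
r[n]    0    4    8   12   16   20   24   28

28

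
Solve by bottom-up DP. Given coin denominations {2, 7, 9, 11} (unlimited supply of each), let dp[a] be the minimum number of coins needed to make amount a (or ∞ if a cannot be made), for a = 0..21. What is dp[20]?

 a  0  1  2  3  4  5  6  7  8  9 10 11 12 13 14 15 16 17 18 19 20 21
dp  0  -  1  -  2  -  3  1  4  1  5  1  6  2  2  3  2  4  2  5  2  3
(- denotes ∞ / unreachable)

2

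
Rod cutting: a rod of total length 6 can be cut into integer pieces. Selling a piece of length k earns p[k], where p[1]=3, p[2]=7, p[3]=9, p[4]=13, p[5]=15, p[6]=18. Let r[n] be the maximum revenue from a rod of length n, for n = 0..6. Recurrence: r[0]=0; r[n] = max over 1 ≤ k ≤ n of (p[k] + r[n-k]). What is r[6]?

   n    0    1    2    3    4    5    6
r[n]    0    3    7   10   14   17   21

21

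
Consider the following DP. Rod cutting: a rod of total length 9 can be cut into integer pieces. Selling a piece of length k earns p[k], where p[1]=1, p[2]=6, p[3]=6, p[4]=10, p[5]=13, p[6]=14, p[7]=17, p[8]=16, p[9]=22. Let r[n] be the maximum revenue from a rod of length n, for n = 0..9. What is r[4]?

   n    0    1    2    3    4    5    6    7    8    9
r[n]    0    1    6    7   12   13   18   19   24   25

12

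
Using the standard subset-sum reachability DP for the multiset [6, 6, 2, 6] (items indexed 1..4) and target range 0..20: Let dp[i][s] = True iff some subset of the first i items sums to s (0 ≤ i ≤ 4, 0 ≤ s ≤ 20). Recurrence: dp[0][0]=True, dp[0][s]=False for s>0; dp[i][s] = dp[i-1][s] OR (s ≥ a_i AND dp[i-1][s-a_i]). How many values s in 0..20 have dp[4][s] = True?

i\s   0   1   2   3   4   5   6   7   8   9  10  11  12  13  14  15  16  17  18  19  20
  0   T   F   F   F   F   F   F   F   F   F   F   F   F   F   F   F   F   F   F   F   F
  1   T   F   F   F   F   F   T   F   F   F   F   F   F   F   F   F   F   F   F   F   F
  2   T   F   F   F   F   F   T   F   F   F   F   F   T   F   F   F   F   F   F   F   F
  3   T   F   T   F   F   F   T   F   T   F   F   F   T   F   T   F   F   F   F   F   F
  4   T   F   T   F   F   F   T   F   T   F   F   F   T   F   T   F   F   F   T   F   T

8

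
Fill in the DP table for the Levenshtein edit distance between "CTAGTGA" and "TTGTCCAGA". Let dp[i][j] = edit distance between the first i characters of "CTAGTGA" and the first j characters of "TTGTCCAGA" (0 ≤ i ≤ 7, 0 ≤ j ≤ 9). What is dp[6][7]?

5

   ''  T  T  G  T  C  C  A  G  A
''  0  1  2  3  4  5  6  7  8  9
 C  1  1  2  3  4  4  5  6  7  8
 T  2  1  1  2  3  4  5  6  7  8
 A  3  2  2  2  3  4  5  5  6  7
 G  4  3  3  2  3  4  5  6  5  6
 T  5  4  3  3  2  3  4  5  6  6
 G  6  5  4  3  3  3  4  5  5  6
 A  7  6  5  4  4  4  4  4  5  5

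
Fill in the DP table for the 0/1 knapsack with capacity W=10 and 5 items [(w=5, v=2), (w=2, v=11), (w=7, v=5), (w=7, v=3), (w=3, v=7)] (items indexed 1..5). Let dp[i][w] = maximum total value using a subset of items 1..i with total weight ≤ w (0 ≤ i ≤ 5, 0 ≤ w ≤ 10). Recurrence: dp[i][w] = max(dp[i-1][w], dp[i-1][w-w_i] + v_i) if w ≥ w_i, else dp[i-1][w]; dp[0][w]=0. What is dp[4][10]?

i\w   0   1   2   3   4   5   6   7   8   9  10
  0   0   0   0   0   0   0   0   0   0   0   0
  1   0   0   0   0   0   2   2   2   2   2   2
  2   0   0  11  11  11  11  11  13  13  13  13
  3   0   0  11  11  11  11  11  13  13  16  16
  4   0   0  11  11  11  11  11  13  13  16  16
  5   0   0  11  11  11  18  18  18  18  18  20

16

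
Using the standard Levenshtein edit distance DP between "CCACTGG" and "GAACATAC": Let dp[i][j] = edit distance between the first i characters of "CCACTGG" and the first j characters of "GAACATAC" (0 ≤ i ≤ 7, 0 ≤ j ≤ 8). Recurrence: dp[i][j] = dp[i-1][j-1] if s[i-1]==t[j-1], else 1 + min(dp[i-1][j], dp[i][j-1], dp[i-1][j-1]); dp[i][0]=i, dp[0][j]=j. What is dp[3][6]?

4

   ''  G  A  A  C  A  T  A  C
''  0  1  2  3  4  5  6  7  8
 C  1  1  2  3  3  4  5  6  7
 C  2  2  2  3  3  4  5  6  6
 A  3  3  2  2  3  3  4  5  6
 C  4  4  3  3  2  3  4  5  5
 T  5  5  4  4  3  3  3  4  5
 G  6  5  5  5  4  4  4  4  5
 G  7  6  6  6  5  5  5  5  5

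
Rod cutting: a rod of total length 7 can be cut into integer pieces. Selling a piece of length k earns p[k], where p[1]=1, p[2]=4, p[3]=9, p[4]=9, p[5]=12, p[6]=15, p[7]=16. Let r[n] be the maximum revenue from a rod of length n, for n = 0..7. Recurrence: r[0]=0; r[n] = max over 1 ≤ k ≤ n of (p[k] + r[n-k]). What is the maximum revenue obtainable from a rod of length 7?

19

   n    0    1    2    3    4    5    6    7
r[n]    0    1    4    9   10   13   18   19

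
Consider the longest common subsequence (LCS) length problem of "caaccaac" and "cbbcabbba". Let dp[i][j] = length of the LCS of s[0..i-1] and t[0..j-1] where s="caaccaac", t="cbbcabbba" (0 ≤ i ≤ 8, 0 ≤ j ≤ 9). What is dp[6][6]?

3

   ''  c  b  b  c  a  b  b  b  a
''  0  0  0  0  0  0  0  0  0  0
 c  0  1  1  1  1  1  1  1  1  1
 a  0  1  1  1  1  2  2  2  2  2
 a  0  1  1  1  1  2  2  2  2  3
 c  0  1  1  1  2  2  2  2  2  3
 c  0  1  1  1  2  2  2  2  2  3
 a  0  1  1  1  2  3  3  3  3  3
 a  0  1  1  1  2  3  3  3  3  4
 c  0  1  1  1  2  3  3  3  3  4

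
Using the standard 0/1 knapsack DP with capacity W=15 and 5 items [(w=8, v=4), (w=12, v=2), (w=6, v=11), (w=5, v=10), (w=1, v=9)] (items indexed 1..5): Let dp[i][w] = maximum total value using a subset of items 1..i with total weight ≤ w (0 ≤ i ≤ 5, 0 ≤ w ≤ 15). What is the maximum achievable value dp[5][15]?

i\w   0   1   2   3   4   5   6   7   8   9  10  11  12  13  14  15
  0   0   0   0   0   0   0   0   0   0   0   0   0   0   0   0   0
  1   0   0   0   0   0   0   0   0   4   4   4   4   4   4   4   4
  2   0   0   0   0   0   0   0   0   4   4   4   4   4   4   4   4
  3   0   0   0   0   0   0  11  11  11  11  11  11  11  11  15  15
  4   0   0   0   0   0  10  11  11  11  11  11  21  21  21  21  21
  5   0   9   9   9   9  10  19  20  20  20  20  21  30  30  30  30

30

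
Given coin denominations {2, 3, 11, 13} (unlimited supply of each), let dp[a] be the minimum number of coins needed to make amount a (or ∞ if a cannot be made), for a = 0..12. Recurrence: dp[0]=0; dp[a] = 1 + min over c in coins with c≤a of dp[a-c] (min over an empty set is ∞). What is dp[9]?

3

 a  0  1  2  3  4  5  6  7  8  9 10 11 12
dp  0  -  1  1  2  2  2  3  3  3  4  1  4
(- denotes ∞ / unreachable)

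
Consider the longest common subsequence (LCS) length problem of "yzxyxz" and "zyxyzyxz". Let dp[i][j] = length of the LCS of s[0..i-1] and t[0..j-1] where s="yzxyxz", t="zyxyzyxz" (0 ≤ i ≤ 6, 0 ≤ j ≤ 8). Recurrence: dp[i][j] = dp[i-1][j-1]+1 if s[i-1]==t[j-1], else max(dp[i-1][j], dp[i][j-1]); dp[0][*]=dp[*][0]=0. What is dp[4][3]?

2

   ''  z  y  x  y  z  y  x  z
''  0  0  0  0  0  0  0  0  0
 y  0  0  1  1  1  1  1  1  1
 z  0  1  1  1  1  2  2  2  2
 x  0  1  1  2  2  2  2  3  3
 y  0  1  2  2  3  3  3  3  3
 x  0  1  2  3  3  3  3  4  4
 z  0  1  2  3  3  4  4  4  5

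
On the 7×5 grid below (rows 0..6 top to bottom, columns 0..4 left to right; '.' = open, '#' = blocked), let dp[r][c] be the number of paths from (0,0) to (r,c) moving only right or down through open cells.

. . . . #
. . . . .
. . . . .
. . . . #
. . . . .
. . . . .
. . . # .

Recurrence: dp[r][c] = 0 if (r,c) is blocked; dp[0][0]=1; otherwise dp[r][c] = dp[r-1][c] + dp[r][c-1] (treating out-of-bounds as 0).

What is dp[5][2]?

r\c   0   1   2   3   4
  0   1   1   1   1   0
  1   1   2   3   4   4
  2   1   3   6  10  14
  3   1   4  10  20   0
  4   1   5  15  35  35
  5   1   6  21  56  91
  6   1   7  28   0  91

21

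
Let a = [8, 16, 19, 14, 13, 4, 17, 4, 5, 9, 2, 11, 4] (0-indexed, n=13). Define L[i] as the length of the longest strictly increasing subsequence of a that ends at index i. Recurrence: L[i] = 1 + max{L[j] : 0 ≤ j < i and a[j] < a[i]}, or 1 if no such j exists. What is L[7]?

1

   i    0    1    2    3    4    5    6    7    8    9   10   11   12
a[i]    8   16   19   14   13    4   17    4    5    9    2   11    4
L[i]    1    2    3    2    2    1    3    1    2    3    1    4    2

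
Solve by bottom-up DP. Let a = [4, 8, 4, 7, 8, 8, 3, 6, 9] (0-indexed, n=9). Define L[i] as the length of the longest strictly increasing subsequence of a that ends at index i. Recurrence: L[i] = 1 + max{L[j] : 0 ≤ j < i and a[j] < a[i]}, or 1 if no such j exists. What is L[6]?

   i    0    1    2    3    4    5    6    7    8
a[i]    4    8    4    7    8    8    3    6    9
L[i]    1    2    1    2    3    3    1    2    4

1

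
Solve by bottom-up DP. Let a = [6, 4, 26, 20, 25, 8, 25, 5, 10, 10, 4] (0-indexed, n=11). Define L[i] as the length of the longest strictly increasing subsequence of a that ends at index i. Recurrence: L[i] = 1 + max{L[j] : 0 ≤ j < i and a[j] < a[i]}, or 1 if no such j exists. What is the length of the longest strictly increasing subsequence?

3

   i    0    1    2    3    4    5    6    7    8    9   10
a[i]    6    4   26   20   25    8   25    5   10   10    4
L[i]    1    1    2    2    3    2    3    2    3    3    1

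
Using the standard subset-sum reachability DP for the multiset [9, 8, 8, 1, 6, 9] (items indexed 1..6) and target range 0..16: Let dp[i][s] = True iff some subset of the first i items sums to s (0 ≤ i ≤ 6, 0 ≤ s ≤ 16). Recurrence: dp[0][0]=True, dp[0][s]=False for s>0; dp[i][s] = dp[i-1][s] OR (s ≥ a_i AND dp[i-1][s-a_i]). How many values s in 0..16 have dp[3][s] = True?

4

i\s   0   1   2   3   4   5   6   7   8   9  10  11  12  13  14  15  16
  0   T   F   F   F   F   F   F   F   F   F   F   F   F   F   F   F   F
  1   T   F   F   F   F   F   F   F   F   T   F   F   F   F   F   F   F
  2   T   F   F   F   F   F   F   F   T   T   F   F   F   F   F   F   F
  3   T   F   F   F   F   F   F   F   T   T   F   F   F   F   F   F   T
  4   T   T   F   F   F   F   F   F   T   T   T   F   F   F   F   F   T
  5   T   T   F   F   F   F   T   T   T   T   T   F   F   F   T   T   T
  6   T   T   F   F   F   F   T   T   T   T   T   F   F   F   T   T   T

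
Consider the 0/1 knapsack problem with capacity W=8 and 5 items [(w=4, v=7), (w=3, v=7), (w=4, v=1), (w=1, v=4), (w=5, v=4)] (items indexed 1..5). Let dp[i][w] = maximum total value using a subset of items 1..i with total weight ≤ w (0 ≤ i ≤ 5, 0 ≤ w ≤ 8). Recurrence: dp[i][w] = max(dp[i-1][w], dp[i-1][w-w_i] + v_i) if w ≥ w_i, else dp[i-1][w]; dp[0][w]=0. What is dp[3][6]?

i\w   0   1   2   3   4   5   6   7   8
  0   0   0   0   0   0   0   0   0   0
  1   0   0   0   0   7   7   7   7   7
  2   0   0   0   7   7   7   7  14  14
  3   0   0   0   7   7   7   7  14  14
  4   0   4   4   7  11  11  11  14  18
  5   0   4   4   7  11  11  11  14  18

7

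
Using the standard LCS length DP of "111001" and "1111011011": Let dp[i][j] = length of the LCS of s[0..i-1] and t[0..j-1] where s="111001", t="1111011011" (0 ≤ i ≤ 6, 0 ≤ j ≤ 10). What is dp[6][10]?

   ''  1  1  1  1  0  1  1  0  1  1
''  0  0  0  0  0  0  0  0  0  0  0
 1  0  1  1  1  1  1  1  1  1  1  1
 1  0  1  2  2  2  2  2  2  2  2  2
 1  0  1  2  3  3  3  3  3  3  3  3
 0  0  1  2  3  3  4  4  4  4  4  4
 0  0  1  2  3  3  4  4  4  5  5  5
 1  0  1  2  3  4  4  5  5  5  6  6

6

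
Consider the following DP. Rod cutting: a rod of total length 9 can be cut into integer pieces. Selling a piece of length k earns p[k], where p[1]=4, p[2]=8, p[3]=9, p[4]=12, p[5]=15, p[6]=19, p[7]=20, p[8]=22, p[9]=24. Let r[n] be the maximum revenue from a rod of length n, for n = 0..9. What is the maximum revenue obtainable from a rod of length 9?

36

   n    0    1    2    3    4    5    6    7    8    9
r[n]    0    4    8   12   16   20   24   28   32   36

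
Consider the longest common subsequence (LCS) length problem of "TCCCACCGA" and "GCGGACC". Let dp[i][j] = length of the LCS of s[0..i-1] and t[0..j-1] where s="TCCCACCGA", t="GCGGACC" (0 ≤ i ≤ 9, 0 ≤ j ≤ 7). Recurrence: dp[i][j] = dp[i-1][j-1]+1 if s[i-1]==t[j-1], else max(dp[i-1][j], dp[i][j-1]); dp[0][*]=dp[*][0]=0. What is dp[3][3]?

1

   ''  G  C  G  G  A  C  C
''  0  0  0  0  0  0  0  0
 T  0  0  0  0  0  0  0  0
 C  0  0  1  1  1  1  1  1
 C  0  0  1  1  1  1  2  2
 C  0  0  1  1  1  1  2  3
 A  0  0  1  1  1  2  2  3
 C  0  0  1  1  1  2  3  3
 C  0  0  1  1  1  2  3  4
 G  0  1  1  2  2  2  3  4
 A  0  1  1  2  2  3  3  4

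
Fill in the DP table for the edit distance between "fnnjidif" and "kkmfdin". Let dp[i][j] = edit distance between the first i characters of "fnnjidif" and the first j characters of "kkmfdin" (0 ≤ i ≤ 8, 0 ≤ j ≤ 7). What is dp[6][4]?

6

   ''  k  k  m  f  d  i  n
''  0  1  2  3  4  5  6  7
 f  1  1  2  3  3  4  5  6
 n  2  2  2  3  4  4  5  5
 n  3  3  3  3  4  5  5  5
 j  4  4  4  4  4  5  6  6
 i  5  5  5  5  5  5  5  6
 d  6  6  6  6  6  5  6  6
 i  7  7  7  7  7  6  5  6
 f  8  8  8  8  7  7  6  6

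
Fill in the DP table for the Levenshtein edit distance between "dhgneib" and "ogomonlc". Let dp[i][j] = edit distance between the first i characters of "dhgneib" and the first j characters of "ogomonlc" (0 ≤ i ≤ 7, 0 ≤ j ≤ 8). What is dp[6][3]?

5

   ''  o  g  o  m  o  n  l  c
''  0  1  2  3  4  5  6  7  8
 d  1  1  2  3  4  5  6  7  8
 h  2  2  2  3  4  5  6  7  8
 g  3  3  2  3  4  5  6  7  8
 n  4  4  3  3  4  5  5  6  7
 e  5  5  4  4  4  5  6  6  7
 i  6  6  5  5  5  5  6  7  7
 b  7  7  6  6  6  6  6  7  8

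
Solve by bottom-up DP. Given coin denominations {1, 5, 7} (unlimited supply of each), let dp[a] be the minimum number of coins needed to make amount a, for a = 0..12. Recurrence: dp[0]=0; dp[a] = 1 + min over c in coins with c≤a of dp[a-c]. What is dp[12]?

2

 a  0  1  2  3  4  5  6  7  8  9 10 11 12
dp  0  1  2  3  4  1  2  1  2  3  2  3  2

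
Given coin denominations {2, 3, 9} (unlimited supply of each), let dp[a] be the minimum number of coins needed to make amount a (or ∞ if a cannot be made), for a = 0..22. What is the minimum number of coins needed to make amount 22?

4

 a  0  1  2  3  4  5  6  7  8  9 10 11 12 13 14 15 16 17 18 19 20 21 22
dp  0  -  1  1  2  2  2  3  3  1  4  2  2  3  3  3  4  4  2  5  3  3  4
(- denotes ∞ / unreachable)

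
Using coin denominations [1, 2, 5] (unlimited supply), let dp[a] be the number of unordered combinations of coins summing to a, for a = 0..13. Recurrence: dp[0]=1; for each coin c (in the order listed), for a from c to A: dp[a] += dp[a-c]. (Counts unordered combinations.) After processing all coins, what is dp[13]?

14

after  coin     0     1     2     3     4     5     6     7     8     9    10    11    12    13
          1     1     1     1     1     1     1     1     1     1     1     1     1     1     1
          2     1     1     2     2     3     3     4     4     5     5     6     6     7     7
          5     1     1     2     2     3     4     5     6     7     8    10    11    13    14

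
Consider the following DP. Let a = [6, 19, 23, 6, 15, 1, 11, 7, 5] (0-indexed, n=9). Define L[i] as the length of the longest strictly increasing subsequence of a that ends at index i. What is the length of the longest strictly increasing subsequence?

   i    0    1    2    3    4    5    6    7    8
a[i]    6   19   23    6   15    1   11    7    5
L[i]    1    2    3    1    2    1    2    2    2

3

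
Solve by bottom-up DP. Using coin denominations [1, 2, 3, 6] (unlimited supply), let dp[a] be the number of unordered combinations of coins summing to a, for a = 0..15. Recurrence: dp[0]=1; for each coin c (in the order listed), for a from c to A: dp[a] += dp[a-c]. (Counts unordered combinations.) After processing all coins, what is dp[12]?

after  coin     0     1     2     3     4     5     6     7     8     9    10    11    12    13    14    15
          1     1     1     1     1     1     1     1     1     1     1     1     1     1     1     1     1
          2     1     1     2     2     3     3     4     4     5     5     6     6     7     7     8     8
          3     1     1     2     3     4     5     7     8    10    12    14    16    19    21    24    27
          6     1     1     2     3     4     5     8     9    12    15    18    21    27    30    36    42

27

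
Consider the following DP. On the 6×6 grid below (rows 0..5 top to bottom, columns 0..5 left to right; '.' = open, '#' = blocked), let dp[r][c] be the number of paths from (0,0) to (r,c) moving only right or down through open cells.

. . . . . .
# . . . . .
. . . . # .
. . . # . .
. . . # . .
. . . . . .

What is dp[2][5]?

r\c   0   1   2   3   4   5
  0   1   1   1   1   1   1
  1   0   1   2   3   4   5
  2   0   1   3   6   0   5
  3   0   1   4   0   0   5
  4   0   1   5   0   0   5
  5   0   1   6   6   6  11

5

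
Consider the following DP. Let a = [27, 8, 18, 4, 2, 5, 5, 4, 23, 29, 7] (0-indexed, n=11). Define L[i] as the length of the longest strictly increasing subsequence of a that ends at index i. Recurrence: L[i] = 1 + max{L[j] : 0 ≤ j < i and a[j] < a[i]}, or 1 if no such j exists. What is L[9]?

   i    0    1    2    3    4    5    6    7    8    9   10
a[i]   27    8   18    4    2    5    5    4   23   29    7
L[i]    1    1    2    1    1    2    2    2    3    4    3

4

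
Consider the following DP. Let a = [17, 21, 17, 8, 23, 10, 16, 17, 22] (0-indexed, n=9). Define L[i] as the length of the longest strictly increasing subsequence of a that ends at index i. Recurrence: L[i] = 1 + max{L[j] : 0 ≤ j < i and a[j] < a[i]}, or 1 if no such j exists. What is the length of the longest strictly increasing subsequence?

   i    0    1    2    3    4    5    6    7    8
a[i]   17   21   17    8   23   10   16   17   22
L[i]    1    2    1    1    3    2    3    4    5

5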